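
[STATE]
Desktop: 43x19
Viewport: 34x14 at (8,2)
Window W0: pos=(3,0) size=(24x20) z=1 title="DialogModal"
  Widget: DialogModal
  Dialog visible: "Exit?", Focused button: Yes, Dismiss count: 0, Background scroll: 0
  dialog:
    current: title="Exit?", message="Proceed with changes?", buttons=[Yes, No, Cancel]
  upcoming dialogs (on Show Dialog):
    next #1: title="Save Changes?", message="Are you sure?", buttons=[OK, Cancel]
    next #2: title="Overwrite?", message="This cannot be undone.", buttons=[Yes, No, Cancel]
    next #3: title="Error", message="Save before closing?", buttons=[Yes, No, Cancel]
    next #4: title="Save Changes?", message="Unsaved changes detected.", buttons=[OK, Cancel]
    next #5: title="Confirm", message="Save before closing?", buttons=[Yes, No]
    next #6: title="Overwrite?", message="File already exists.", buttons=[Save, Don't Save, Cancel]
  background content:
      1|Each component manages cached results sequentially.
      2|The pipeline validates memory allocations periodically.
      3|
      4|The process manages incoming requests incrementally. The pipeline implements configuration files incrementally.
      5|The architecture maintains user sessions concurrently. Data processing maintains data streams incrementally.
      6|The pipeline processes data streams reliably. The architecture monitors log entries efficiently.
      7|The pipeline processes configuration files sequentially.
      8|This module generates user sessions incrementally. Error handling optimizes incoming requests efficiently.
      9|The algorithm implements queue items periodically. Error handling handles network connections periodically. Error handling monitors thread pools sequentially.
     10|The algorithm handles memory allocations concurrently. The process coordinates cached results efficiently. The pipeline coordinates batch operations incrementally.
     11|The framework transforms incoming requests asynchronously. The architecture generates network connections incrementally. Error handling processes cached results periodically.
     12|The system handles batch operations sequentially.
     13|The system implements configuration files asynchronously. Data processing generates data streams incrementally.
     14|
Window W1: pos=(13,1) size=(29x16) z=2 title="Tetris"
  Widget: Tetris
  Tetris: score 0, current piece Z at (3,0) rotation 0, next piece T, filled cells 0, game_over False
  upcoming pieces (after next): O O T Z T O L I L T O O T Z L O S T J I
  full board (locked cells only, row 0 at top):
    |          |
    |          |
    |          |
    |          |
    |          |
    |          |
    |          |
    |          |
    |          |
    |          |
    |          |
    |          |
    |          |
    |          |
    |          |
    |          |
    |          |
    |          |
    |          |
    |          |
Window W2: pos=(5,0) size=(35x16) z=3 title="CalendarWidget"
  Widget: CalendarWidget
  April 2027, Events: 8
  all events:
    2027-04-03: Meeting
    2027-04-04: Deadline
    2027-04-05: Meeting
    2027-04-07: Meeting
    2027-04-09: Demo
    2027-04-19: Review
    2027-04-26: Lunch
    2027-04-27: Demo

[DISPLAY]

───────────────────────────────┨ ┃
          April 2027           ┃─┨
 Tu We Th Fr Sa Su             ┃ ┃
        1  2  3*  4*           ┃ ┃
*  6  7*  8  9* 10 11          ┃ ┃
 13 14 15 16 17 18             ┃ ┃
* 20 21 22 23 24 25            ┃ ┃
* 27* 28 29 30                 ┃ ┃
                               ┃ ┃
                               ┃ ┃
                               ┃ ┃
                               ┃ ┃
                               ┃ ┃
━━━━━━━━━━━━━━━━━━━━━━━━━━━━━━━┛ ┃


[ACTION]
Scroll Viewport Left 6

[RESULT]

 ┠─┠──────────────────────────────
 ┃E┃            April 2027        
 ┃T┃Mo Tu We Th Fr Sa Su          
 ┃ ┃          1  2  3*  4*        
 ┃T┃ 5*  6  7*  8  9* 10 11       
 ┃T┃12 13 14 15 16 17 18          
 ┃T┃19* 20 21 22 23 24 25         
 ┃T┃26* 27* 28 29 30              
 ┃T┃                              
 ┃T┃                              
 ┃T┃                              
 ┃T┃                              
 ┃T┃                              
 ┃T┗━━━━━━━━━━━━━━━━━━━━━━━━━━━━━━


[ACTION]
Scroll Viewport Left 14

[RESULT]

   ┠─┠────────────────────────────
   ┃E┃            April 2027      
   ┃T┃Mo Tu We Th Fr Sa Su        
   ┃ ┃          1  2  3*  4*      
   ┃T┃ 5*  6  7*  8  9* 10 11     
   ┃T┃12 13 14 15 16 17 18        
   ┃T┃19* 20 21 22 23 24 25       
   ┃T┃26* 27* 28 29 30            
   ┃T┃                            
   ┃T┃                            
   ┃T┃                            
   ┃T┃                            
   ┃T┃                            
   ┃T┗━━━━━━━━━━━━━━━━━━━━━━━━━━━━


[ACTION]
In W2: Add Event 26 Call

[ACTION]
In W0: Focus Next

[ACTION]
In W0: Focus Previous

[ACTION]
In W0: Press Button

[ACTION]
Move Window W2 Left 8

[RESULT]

┠─────────────────────────────────
┃            April 2027           
┃Mo Tu We Th Fr Sa Su             
┃          1  2  3*  4*           
┃ 5*  6  7*  8  9* 10 11          
┃12 13 14 15 16 17 18             
┃19* 20 21 22 23 24 25            
┃26* 27* 28 29 30                 
┃                                 
┃                                 
┃                                 
┃                                 
┃                                 
┗━━━━━━━━━━━━━━━━━━━━━━━━━━━━━━━━━


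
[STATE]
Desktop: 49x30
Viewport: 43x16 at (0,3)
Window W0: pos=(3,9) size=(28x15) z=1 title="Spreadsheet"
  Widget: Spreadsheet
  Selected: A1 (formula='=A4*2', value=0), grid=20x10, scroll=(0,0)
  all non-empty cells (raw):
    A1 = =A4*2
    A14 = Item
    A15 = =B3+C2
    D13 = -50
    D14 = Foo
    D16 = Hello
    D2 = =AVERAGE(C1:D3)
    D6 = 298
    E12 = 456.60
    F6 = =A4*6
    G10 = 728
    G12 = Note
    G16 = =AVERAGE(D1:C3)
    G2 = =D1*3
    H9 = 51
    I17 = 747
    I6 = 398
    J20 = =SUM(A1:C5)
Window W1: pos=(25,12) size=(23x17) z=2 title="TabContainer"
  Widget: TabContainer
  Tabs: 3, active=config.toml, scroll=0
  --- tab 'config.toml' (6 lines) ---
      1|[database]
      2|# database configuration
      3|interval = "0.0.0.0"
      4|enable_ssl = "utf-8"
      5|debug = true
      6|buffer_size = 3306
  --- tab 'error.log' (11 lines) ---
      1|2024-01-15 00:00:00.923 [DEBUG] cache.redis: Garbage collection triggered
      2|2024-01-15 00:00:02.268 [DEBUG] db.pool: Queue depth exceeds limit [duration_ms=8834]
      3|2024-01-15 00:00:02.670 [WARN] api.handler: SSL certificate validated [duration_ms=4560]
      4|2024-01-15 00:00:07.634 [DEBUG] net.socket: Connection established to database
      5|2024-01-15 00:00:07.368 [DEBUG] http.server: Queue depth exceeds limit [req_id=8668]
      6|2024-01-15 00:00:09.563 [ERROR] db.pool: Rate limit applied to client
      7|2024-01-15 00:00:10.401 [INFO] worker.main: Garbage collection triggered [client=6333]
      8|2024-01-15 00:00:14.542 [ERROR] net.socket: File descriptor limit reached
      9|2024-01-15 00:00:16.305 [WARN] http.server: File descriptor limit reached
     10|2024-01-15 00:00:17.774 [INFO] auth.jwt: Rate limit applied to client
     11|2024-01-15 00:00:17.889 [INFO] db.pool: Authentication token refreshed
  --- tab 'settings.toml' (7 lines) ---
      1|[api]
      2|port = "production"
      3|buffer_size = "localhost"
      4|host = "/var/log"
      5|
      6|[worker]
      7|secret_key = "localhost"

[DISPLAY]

                                           
                                           
                                           
                                           
                                           
                                           
   ┏━━━━━━━━━━━━━━━━━━━━━━━━━━┓            
   ┃ Spreadsheet              ┃            
   ┠──────────────────────────┨            
   ┃A1: =A4*2            ┏━━━━━━━━━━━━━━━━━
   ┃       A       B     ┃ TabContainer    
   ┃---------------------┠─────────────────
   ┃  1      [0]       0 ┃[config.toml]│ er
   ┃  2        0       0 ┃─────────────────
   ┃  3        0       0 ┃[database]       
   ┃  4        0       0 ┃# database config


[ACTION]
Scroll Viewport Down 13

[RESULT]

   ┃---------------------┠─────────────────
   ┃  1      [0]       0 ┃[config.toml]│ er
   ┃  2        0       0 ┃─────────────────
   ┃  3        0       0 ┃[database]       
   ┃  4        0       0 ┃# database config
   ┃  5        0       0 ┃interval = "0.0.0
   ┃  6        0       0 ┃enable_ssl = "utf
   ┃  7        0       0 ┃debug = true     
   ┃  8        0       0 ┃buffer_size = 330
   ┗━━━━━━━━━━━━━━━━━━━━━┃                 
                         ┃                 
                         ┃                 
                         ┃                 
                         ┃                 
                         ┗━━━━━━━━━━━━━━━━━
                                           


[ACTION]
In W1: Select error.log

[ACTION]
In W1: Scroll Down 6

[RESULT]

   ┃---------------------┠─────────────────
   ┃  1      [0]       0 ┃ config.toml │[er
   ┃  2        0       0 ┃─────────────────
   ┃  3        0       0 ┃2024-01-15 00:00:
   ┃  4        0       0 ┃2024-01-15 00:00:
   ┃  5        0       0 ┃2024-01-15 00:00:
   ┃  6        0       0 ┃2024-01-15 00:00:
   ┃  7        0       0 ┃2024-01-15 00:00:
   ┃  8        0       0 ┃                 
   ┗━━━━━━━━━━━━━━━━━━━━━┃                 
                         ┃                 
                         ┃                 
                         ┃                 
                         ┃                 
                         ┗━━━━━━━━━━━━━━━━━
                                           


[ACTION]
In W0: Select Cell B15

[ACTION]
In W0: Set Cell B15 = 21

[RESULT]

   ┃---------------------┠─────────────────
   ┃  1        0       0 ┃ config.toml │[er
   ┃  2        0       0 ┃─────────────────
   ┃  3        0       0 ┃2024-01-15 00:00:
   ┃  4        0       0 ┃2024-01-15 00:00:
   ┃  5        0       0 ┃2024-01-15 00:00:
   ┃  6        0       0 ┃2024-01-15 00:00:
   ┃  7        0       0 ┃2024-01-15 00:00:
   ┃  8        0       0 ┃                 
   ┗━━━━━━━━━━━━━━━━━━━━━┃                 
                         ┃                 
                         ┃                 
                         ┃                 
                         ┃                 
                         ┗━━━━━━━━━━━━━━━━━
                                           


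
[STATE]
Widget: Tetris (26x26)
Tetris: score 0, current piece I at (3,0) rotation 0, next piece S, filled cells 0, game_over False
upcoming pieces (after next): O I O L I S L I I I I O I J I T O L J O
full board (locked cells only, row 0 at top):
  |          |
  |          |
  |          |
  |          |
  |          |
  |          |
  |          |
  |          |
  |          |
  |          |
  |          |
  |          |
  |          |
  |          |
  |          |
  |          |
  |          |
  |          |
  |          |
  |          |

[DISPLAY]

   ████   │Next:          
          │ ░░            
          │░░             
          │               
          │               
          │               
          │Score:         
          │0              
          │               
          │               
          │               
          │               
          │               
          │               
          │               
          │               
          │               
          │               
          │               
          │               
          │               
          │               
          │               
          │               
          │               
          │               


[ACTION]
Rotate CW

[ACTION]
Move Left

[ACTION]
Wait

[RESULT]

          │Next:          
  █       │ ░░            
  █       │░░             
  █       │               
  █       │               
          │               
          │Score:         
          │0              
          │               
          │               
          │               
          │               
          │               
          │               
          │               
          │               
          │               
          │               
          │               
          │               
          │               
          │               
          │               
          │               
          │               
          │               


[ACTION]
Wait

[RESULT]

          │Next:          
          │ ░░            
  █       │░░             
  █       │               
  █       │               
  █       │               
          │Score:         
          │0              
          │               
          │               
          │               
          │               
          │               
          │               
          │               
          │               
          │               
          │               
          │               
          │               
          │               
          │               
          │               
          │               
          │               
          │               


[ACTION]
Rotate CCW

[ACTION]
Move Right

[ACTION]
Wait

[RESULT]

          │Next:          
          │ ░░            
          │░░             
   ████   │               
          │               
          │               
          │Score:         
          │0              
          │               
          │               
          │               
          │               
          │               
          │               
          │               
          │               
          │               
          │               
          │               
          │               
          │               
          │               
          │               
          │               
          │               
          │               


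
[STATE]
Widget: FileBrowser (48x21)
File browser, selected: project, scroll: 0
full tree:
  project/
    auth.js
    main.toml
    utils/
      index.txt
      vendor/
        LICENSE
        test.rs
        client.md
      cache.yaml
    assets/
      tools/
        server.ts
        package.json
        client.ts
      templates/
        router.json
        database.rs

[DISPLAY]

> [-] project/                                  
    auth.js                                     
    main.toml                                   
    [+] utils/                                  
    [+] assets/                                 
                                                
                                                
                                                
                                                
                                                
                                                
                                                
                                                
                                                
                                                
                                                
                                                
                                                
                                                
                                                
                                                


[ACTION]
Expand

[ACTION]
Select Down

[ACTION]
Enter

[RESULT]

  [-] project/                                  
  > auth.js                                     
    main.toml                                   
    [+] utils/                                  
    [+] assets/                                 
                                                
                                                
                                                
                                                
                                                
                                                
                                                
                                                
                                                
                                                
                                                
                                                
                                                
                                                
                                                
                                                


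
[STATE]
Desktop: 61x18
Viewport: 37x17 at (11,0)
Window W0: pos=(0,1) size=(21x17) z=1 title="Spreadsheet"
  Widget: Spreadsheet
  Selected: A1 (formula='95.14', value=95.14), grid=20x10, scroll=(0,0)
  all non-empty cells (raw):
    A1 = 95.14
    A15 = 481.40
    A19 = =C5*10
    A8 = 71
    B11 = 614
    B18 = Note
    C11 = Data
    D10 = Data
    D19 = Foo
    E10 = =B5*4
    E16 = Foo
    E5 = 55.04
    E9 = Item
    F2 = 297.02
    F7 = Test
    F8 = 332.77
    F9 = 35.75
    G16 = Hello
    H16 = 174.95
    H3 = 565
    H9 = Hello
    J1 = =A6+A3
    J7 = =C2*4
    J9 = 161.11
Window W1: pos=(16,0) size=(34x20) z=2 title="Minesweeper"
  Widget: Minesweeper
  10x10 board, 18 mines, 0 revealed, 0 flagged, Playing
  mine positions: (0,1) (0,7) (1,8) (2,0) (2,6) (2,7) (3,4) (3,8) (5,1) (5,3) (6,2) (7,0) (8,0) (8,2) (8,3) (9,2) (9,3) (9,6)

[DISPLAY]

     ┏━━━━━━━━━━━━━━━━━━━━━━━━━━━━━━━
━━━━━┃ Minesweeper                   
et   ┠───────────────────────────────
─────┃■■■■■■■■■■                     
     ┃■■■■■■■■■■                     
     ┃■■■■■■■■■■                     
-----┃■■■■■■■■■■                     
4]   ┃■■■■■■■■■■                     
 0   ┃■■■■■■■■■■                     
 0   ┃■■■■■■■■■■                     
 0   ┃■■■■■■■■■■                     
 0   ┃■■■■■■■■■■                     
 0   ┃■■■■■■■■■■                     
 0   ┃                               
71   ┃                               
 0   ┃                               
 0   ┃                               


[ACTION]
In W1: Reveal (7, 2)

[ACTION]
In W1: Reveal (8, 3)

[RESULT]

     ┏━━━━━━━━━━━━━━━━━━━━━━━━━━━━━━━
━━━━━┃ Minesweeper                   
et   ┠───────────────────────────────
─────┃■✹■■■■■✹■■                     
     ┃■■■■■■■■✹■                     
     ┃✹■■■■■✹✹■■                     
-----┃■■■■✹■■■✹■                     
4]   ┃■■■■■■■■■■                     
 0   ┃■✹■✹■■■■■■                     
 0   ┃■■✹■■■■■■■                     
 0   ┃✹■3■■■■■■■                     
 0   ┃✹■✹✹■■■■■■                     
 0   ┃■■✹✹■■✹■■■                     
 0   ┃                               
71   ┃                               
 0   ┃                               
 0   ┃                               


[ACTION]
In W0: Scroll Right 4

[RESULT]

     ┏━━━━━━━━━━━━━━━━━━━━━━━━━━━━━━━
━━━━━┃ Minesweeper                   
et   ┠───────────────────────────────
─────┃■✹■■■■■✹■■                     
     ┃■■■■■■■■✹■                     
     ┃✹■■■■■✹✹■■                     
-----┃■■■■✹■■■✹■                     
 0   ┃■■■■■■■■■■                     
 0  2┃■✹■✹■■■■■■                     
 0   ┃■■✹■■■■■■■                     
 0   ┃✹■3■■■■■■■                     
04   ┃✹■✹✹■■■■■■                     
 0   ┃■■✹✹■■✹■■■                     
 0Tes┃                               
 0  3┃                               
     ┃                               
 0   ┃                               


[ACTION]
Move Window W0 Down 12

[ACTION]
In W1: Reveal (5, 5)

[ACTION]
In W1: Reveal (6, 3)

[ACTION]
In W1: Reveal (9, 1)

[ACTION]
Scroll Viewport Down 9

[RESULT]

━━━━━┃ Minesweeper                   
et   ┠───────────────────────────────
─────┃■✹■■■■■✹■■                     
     ┃■■■■■■■■✹■                     
     ┃✹■■■■■✹✹■■                     
-----┃■■■■✹■■■✹■                     
 0   ┃■■■■■■■■■■                     
 0  2┃■✹■✹■■■■■■                     
 0   ┃■■✹■■■■■■■                     
 0   ┃✹■3■■■■■■■                     
04   ┃✹■✹✹■■■■■■                     
 0   ┃■■✹✹■■✹■■■                     
 0Tes┃                               
 0  3┃                               
     ┃                               
 0   ┃                               
━━━━━┃                               


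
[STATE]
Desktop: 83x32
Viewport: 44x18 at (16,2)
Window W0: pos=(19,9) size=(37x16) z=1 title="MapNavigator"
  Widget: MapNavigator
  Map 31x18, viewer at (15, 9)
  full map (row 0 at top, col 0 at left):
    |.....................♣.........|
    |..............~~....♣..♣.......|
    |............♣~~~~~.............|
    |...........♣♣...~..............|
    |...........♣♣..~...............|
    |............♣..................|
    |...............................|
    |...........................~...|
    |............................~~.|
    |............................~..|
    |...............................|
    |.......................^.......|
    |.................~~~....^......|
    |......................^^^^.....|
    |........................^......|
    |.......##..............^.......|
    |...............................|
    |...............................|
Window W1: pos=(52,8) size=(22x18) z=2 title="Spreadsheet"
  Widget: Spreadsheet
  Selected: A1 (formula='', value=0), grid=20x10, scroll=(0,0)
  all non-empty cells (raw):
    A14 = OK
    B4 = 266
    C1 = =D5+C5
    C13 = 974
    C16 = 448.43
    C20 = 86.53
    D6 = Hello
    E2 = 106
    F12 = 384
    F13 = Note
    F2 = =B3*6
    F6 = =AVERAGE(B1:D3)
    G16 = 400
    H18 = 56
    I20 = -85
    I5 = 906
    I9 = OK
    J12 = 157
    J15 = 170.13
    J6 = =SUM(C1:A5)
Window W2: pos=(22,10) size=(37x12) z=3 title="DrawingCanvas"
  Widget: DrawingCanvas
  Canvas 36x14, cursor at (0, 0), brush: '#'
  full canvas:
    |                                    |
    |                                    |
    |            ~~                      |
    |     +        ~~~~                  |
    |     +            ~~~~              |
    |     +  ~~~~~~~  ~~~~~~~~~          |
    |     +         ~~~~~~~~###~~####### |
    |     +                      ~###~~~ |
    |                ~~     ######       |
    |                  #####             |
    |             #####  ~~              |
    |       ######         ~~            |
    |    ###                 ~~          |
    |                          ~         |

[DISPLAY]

                                            
                                            
                                            
                                            
                                            
                                            
                                    ┏━━━━━━━
   ┏━━━━━━━━━━━━━━━━━━━━━━━━━━━━━━━━┃ Spread
   ┃ M┏━━━━━━━━━━━━━━━━━━━━━━━━━━━━━━━━━━━┓─
   ┠──┃ DrawingCanvas                     ┃ 
   ┃  ┠───────────────────────────────────┨ 
   ┃  ┃+                                  ┃-
   ┃  ┃                                   ┃ 
   ┃  ┃            ~~                     ┃ 
   ┃  ┃     +        ~~~~                 ┃ 
   ┃  ┃     +            ~~~~             ┃ 
   ┃  ┃     +  ~~~~~~~  ~~~~~~~~~         ┃ 
   ┃  ┃     +         ~~~~~~~~###~~#######┃ 


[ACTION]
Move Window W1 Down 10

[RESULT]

                                            
                                            
                                            
                                            
                                            
                                            
                                            
   ┏━━━━━━━━━━━━━━━━━━━━━━━━━━━━━━━━━━━┓    
   ┃ M┏━━━━━━━━━━━━━━━━━━━━━━━━━━━━━━━━━━━┓ 
   ┠──┃ DrawingCanvas                     ┃ 
   ┃  ┠───────────────────────────────────┨ 
   ┃  ┃+                                  ┃ 
   ┃  ┃                                   ┃━
   ┃  ┃            ~~                     ┃d
   ┃  ┃     +        ~~~~                 ┃─
   ┃  ┃     +            ~~~~             ┃ 
   ┃  ┃     +  ~~~~~~~  ~~~~~~~~~         ┃ 
   ┃  ┃     +         ~~~~~~~~###~~#######┃-


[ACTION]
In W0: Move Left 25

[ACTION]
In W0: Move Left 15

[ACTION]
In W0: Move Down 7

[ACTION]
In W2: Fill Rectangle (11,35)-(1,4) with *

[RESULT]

                                            
                                            
                                            
                                            
                                            
                                            
                                            
   ┏━━━━━━━━━━━━━━━━━━━━━━━━━━━━━━━━━━━┓    
   ┃ M┏━━━━━━━━━━━━━━━━━━━━━━━━━━━━━━━━━━━┓ 
   ┠──┃ DrawingCanvas                     ┃ 
   ┃  ┠───────────────────────────────────┨ 
   ┃  ┃+                                  ┃ 
   ┃  ┃    *******************************┃━
   ┃  ┃    *******************************┃d
   ┃  ┃    *******************************┃─
   ┃  ┃    *******************************┃ 
   ┃  ┃    *******************************┃ 
   ┃  ┃    *******************************┃-


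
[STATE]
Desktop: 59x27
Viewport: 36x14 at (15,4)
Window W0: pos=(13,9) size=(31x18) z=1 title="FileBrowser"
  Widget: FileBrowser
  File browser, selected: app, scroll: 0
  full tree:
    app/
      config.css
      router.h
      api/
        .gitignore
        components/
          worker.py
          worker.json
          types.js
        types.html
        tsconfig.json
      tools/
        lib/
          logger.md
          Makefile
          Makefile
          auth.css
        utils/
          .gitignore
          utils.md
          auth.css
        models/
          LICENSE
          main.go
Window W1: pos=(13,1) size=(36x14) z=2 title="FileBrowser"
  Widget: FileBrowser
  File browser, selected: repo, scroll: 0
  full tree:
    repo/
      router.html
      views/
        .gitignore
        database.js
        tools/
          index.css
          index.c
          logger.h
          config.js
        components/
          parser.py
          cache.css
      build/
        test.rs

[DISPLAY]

 [-] repo/                       ┃  
   router.html                   ┃  
   [+] views/                    ┃  
   [+] build/                    ┃  
                                 ┃  
                                 ┃  
                                 ┃  
                                 ┃  
                                 ┃  
                                 ┃  
━━━━━━━━━━━━━━━━━━━━━━━━━━━━━━━━━┛  
   [+] api/                 ┃       
   [+] tools/               ┃       
                            ┃       


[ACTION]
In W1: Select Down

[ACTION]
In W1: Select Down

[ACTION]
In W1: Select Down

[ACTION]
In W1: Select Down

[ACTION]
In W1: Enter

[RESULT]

 [-] repo/                       ┃  
   router.html                   ┃  
   [+] views/                    ┃  
 > [-] build/                    ┃  
     test.rs                     ┃  
                                 ┃  
                                 ┃  
                                 ┃  
                                 ┃  
                                 ┃  
━━━━━━━━━━━━━━━━━━━━━━━━━━━━━━━━━┛  
   [+] api/                 ┃       
   [+] tools/               ┃       
                            ┃       


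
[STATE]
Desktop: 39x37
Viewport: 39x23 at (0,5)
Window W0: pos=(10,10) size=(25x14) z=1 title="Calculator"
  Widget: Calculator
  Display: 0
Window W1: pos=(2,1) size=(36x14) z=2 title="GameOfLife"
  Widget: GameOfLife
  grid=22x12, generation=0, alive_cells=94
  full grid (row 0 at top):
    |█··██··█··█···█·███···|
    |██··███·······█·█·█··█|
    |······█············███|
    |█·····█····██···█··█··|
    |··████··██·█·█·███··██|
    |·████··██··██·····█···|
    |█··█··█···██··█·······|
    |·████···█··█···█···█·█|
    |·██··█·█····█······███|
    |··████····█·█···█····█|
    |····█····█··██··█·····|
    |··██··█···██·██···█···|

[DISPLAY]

  ┃██··███·······█·█·█··█            ┃ 
  ┃······█············███            ┃ 
  ┃█·····█····██···█··█··            ┃ 
  ┃··████··██·█·█·███··██            ┃ 
  ┃·████··██··██·····█···            ┃ 
  ┃█··█··█···██··█·······            ┃ 
  ┃·████···█··█···█···█·█            ┃ 
  ┃·██··█·█····█······███            ┃ 
  ┃··████····█·█···█····█            ┃ 
  ┗━━━━━━━━━━━━━━━━━━━━━━━━━━━━━━━━━━┛ 
          ┃│ 7 │ 8 │ 9 │ ÷ │      ┃    
          ┃├───┼───┼───┼───┤      ┃    
          ┃│ 4 │ 5 │ 6 │ × │      ┃    
          ┃├───┼───┼───┼───┤      ┃    
          ┃│ 1 │ 2 │ 3 │ - │      ┃    
          ┃├───┼───┼───┼───┤      ┃    
          ┃│ 0 │ . │ = │ + │      ┃    
          ┃└───┴───┴───┴───┘      ┃    
          ┗━━━━━━━━━━━━━━━━━━━━━━━┛    
                                       
                                       
                                       
                                       


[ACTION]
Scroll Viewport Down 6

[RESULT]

  ┃·████···█··█···█···█·█            ┃ 
  ┃·██··█·█····█······███            ┃ 
  ┃··████····█·█···█····█            ┃ 
  ┗━━━━━━━━━━━━━━━━━━━━━━━━━━━━━━━━━━┛ 
          ┃│ 7 │ 8 │ 9 │ ÷ │      ┃    
          ┃├───┼───┼───┼───┤      ┃    
          ┃│ 4 │ 5 │ 6 │ × │      ┃    
          ┃├───┼───┼───┼───┤      ┃    
          ┃│ 1 │ 2 │ 3 │ - │      ┃    
          ┃├───┼───┼───┼───┤      ┃    
          ┃│ 0 │ . │ = │ + │      ┃    
          ┃└───┴───┴───┴───┘      ┃    
          ┗━━━━━━━━━━━━━━━━━━━━━━━┛    
                                       
                                       
                                       
                                       
                                       
                                       
                                       
                                       
                                       
                                       


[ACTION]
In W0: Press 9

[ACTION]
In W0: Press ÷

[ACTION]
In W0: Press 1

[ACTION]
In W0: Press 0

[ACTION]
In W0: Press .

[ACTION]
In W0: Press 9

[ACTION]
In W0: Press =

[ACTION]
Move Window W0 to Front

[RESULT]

  ┃·████··┃ Calculator            ┃  ┃ 
  ┃·██··█·┠───────────────────────┨  ┃ 
  ┃··████·┃           0.8256880734┃  ┃ 
  ┗━━━━━━━┃┌───┬───┬───┬───┐      ┃━━┛ 
          ┃│ 7 │ 8 │ 9 │ ÷ │      ┃    
          ┃├───┼───┼───┼───┤      ┃    
          ┃│ 4 │ 5 │ 6 │ × │      ┃    
          ┃├───┼───┼───┼───┤      ┃    
          ┃│ 1 │ 2 │ 3 │ - │      ┃    
          ┃├───┼───┼───┼───┤      ┃    
          ┃│ 0 │ . │ = │ + │      ┃    
          ┃└───┴───┴───┴───┘      ┃    
          ┗━━━━━━━━━━━━━━━━━━━━━━━┛    
                                       
                                       
                                       
                                       
                                       
                                       
                                       
                                       
                                       
                                       


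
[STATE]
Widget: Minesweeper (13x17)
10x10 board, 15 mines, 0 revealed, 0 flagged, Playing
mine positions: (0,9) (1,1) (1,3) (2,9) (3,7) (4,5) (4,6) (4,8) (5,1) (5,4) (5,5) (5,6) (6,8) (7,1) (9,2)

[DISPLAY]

■■■■■■■■■■   
■■■■■■■■■■   
■■■■■■■■■■   
■■■■■■■■■■   
■■■■■■■■■■   
■■■■■■■■■■   
■■■■■■■■■■   
■■■■■■■■■■   
■■■■■■■■■■   
■■■■■■■■■■   
             
             
             
             
             
             
             


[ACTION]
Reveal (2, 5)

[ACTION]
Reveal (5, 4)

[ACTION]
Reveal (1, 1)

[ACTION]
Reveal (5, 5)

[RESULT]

■■■■1   1✹   
■✹■✹1   2■   
■■■■1 112✹   
■■■■123✹■■   
■■■■■✹✹■✹■   
■✹■■✹✹✹■■■   
■■■■■■■■✹■   
■✹■■■■■■■■   
■■■■■■■■■■   
■■✹■■■■■■■   
             
             
             
             
             
             
             


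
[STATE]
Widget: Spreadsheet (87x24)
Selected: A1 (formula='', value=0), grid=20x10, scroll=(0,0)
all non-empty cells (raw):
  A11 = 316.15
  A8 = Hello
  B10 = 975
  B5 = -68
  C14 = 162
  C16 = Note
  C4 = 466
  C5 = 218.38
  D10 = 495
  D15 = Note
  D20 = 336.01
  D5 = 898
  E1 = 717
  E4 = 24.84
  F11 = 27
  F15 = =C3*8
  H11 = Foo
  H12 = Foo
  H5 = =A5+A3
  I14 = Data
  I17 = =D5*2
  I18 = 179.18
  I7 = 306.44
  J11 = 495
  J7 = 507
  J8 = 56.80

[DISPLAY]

A1:                                                                                    
       A       B       C       D       E       F       G       H       I       J       
---------------------------------------------------------------------------------------
  1      [0]       0       0       0     717       0       0       0       0       0   
  2        0       0       0       0       0       0       0       0       0       0   
  3        0       0       0       0       0       0       0       0       0       0   
  4        0       0     466       0   24.84       0       0       0       0       0   
  5        0     -68  218.38     898       0       0       0       0       0       0   
  6        0       0       0       0       0       0       0       0       0       0   
  7        0       0       0       0       0       0       0       0  306.44     507   
  8 Hello          0       0       0       0       0       0       0       0   56.80   
  9        0       0       0       0       0       0       0       0       0       0   
 10        0     975       0     495       0       0       0       0       0       0   
 11   316.15       0       0       0       0      27       0Foo            0     495   
 12        0       0       0       0       0       0       0Foo            0       0   
 13        0       0       0       0       0       0       0       0       0       0   
 14        0       0     162       0       0       0       0       0Data           0   
 15        0       0       0Note           0       0       0       0       0       0   
 16        0       0Note           0       0       0       0       0       0       0   
 17        0       0       0       0       0       0       0       0    1796       0   
 18        0       0       0       0       0       0       0       0  179.18       0   
 19        0       0       0       0       0       0       0       0       0       0   
 20        0       0       0  336.01       0       0       0       0       0       0   
                                                                                       


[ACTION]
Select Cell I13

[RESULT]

I13:                                                                                   
       A       B       C       D       E       F       G       H       I       J       
---------------------------------------------------------------------------------------
  1        0       0       0       0     717       0       0       0       0       0   
  2        0       0       0       0       0       0       0       0       0       0   
  3        0       0       0       0       0       0       0       0       0       0   
  4        0       0     466       0   24.84       0       0       0       0       0   
  5        0     -68  218.38     898       0       0       0       0       0       0   
  6        0       0       0       0       0       0       0       0       0       0   
  7        0       0       0       0       0       0       0       0  306.44     507   
  8 Hello          0       0       0       0       0       0       0       0   56.80   
  9        0       0       0       0       0       0       0       0       0       0   
 10        0     975       0     495       0       0       0       0       0       0   
 11   316.15       0       0       0       0      27       0Foo            0     495   
 12        0       0       0       0       0       0       0Foo            0       0   
 13        0       0       0       0       0       0       0       0     [0]       0   
 14        0       0     162       0       0       0       0       0Data           0   
 15        0       0       0Note           0       0       0       0       0       0   
 16        0       0Note           0       0       0       0       0       0       0   
 17        0       0       0       0       0       0       0       0    1796       0   
 18        0       0       0       0       0       0       0       0  179.18       0   
 19        0       0       0       0       0       0       0       0       0       0   
 20        0       0       0  336.01       0       0       0       0       0       0   
                                                                                       


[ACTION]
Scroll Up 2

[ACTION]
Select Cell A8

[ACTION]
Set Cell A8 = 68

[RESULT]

A8: 68                                                                                 
       A       B       C       D       E       F       G       H       I       J       
---------------------------------------------------------------------------------------
  1        0       0       0       0     717       0       0       0       0       0   
  2        0       0       0       0       0       0       0       0       0       0   
  3        0       0       0       0       0       0       0       0       0       0   
  4        0       0     466       0   24.84       0       0       0       0       0   
  5        0     -68  218.38     898       0       0       0       0       0       0   
  6        0       0       0       0       0       0       0       0       0       0   
  7        0       0       0       0       0       0       0       0  306.44     507   
  8     [68]       0       0       0       0       0       0       0       0   56.80   
  9        0       0       0       0       0       0       0       0       0       0   
 10        0     975       0     495       0       0       0       0       0       0   
 11   316.15       0       0       0       0      27       0Foo            0     495   
 12        0       0       0       0       0       0       0Foo            0       0   
 13        0       0       0       0       0       0       0       0       0       0   
 14        0       0     162       0       0       0       0       0Data           0   
 15        0       0       0Note           0       0       0       0       0       0   
 16        0       0Note           0       0       0       0       0       0       0   
 17        0       0       0       0       0       0       0       0    1796       0   
 18        0       0       0       0       0       0       0       0  179.18       0   
 19        0       0       0       0       0       0       0       0       0       0   
 20        0       0       0  336.01       0       0       0       0       0       0   
                                                                                       
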